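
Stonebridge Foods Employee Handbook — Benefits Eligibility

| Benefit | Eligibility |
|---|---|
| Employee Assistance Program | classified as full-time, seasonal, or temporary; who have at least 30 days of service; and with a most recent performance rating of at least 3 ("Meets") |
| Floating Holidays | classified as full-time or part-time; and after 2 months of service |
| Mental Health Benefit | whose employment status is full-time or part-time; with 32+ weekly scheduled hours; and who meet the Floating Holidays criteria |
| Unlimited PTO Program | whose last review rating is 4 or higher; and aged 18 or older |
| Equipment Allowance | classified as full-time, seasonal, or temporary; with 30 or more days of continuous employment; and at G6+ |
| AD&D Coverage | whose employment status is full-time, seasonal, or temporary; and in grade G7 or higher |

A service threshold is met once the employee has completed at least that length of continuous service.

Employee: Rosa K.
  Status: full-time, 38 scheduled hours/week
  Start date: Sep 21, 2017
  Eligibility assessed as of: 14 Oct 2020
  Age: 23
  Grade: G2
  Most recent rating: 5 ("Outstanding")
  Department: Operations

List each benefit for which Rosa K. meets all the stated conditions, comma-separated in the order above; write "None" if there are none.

Service from Sep 21, 2017 to 14 Oct 2020: 1119 days.
Employee Assistance Program — status full-time ✓; service 1119 days ≥ 30 days ✓; rating 5 ≥ 3 ✓ → eligible.
Floating Holidays — status full-time ✓; service 1119 days ≥ 2 months (≈60 days) ✓ → eligible.
Mental Health Benefit — status full-time ✓; 38 hrs/wk ≥ 32 ✓; eligible for Floating Holidays ✓ → eligible.
Unlimited PTO Program — rating 5 ≥ 4 ✓; age 23 ≥ 18 ✓ → eligible.
Equipment Allowance — status full-time ✓; service 1119 days ≥ 30 days ✓; grade G2 < G6 ✗ → not eligible.
AD&D Coverage — status full-time ✓; grade G2 < G7 ✗ → not eligible.

Employee Assistance Program, Floating Holidays, Mental Health Benefit, Unlimited PTO Program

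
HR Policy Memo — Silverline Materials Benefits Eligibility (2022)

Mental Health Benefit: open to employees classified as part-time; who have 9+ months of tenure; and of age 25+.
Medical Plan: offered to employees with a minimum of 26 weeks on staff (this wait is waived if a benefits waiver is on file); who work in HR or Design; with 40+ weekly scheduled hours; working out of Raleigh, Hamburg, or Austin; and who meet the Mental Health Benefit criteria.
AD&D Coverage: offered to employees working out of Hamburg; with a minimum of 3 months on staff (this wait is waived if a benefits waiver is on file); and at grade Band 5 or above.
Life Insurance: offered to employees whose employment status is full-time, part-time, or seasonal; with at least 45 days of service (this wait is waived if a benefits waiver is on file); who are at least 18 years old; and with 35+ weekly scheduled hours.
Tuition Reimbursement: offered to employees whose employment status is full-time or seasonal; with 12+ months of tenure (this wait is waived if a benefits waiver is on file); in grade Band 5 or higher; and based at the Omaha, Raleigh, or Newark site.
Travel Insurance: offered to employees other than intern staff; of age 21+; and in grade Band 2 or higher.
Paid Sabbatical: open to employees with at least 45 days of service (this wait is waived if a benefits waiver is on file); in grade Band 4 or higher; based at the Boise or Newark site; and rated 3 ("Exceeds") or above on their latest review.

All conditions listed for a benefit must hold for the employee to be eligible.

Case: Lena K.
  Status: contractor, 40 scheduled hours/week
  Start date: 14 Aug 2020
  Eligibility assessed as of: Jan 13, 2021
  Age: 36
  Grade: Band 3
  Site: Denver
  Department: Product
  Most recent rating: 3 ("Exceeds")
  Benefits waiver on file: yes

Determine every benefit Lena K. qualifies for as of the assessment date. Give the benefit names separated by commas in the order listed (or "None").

Travel Insurance

Service from 14 Aug 2020 to Jan 13, 2021: 152 days.
Mental Health Benefit — status contractor ✗ (requires part-time) → not eligible.
Medical Plan — benefits waiver on file ✓; dept Product ✗ → not eligible.
AD&D Coverage — site Denver ✗ (not Hamburg) → not eligible.
Life Insurance — status contractor ✗ (requires full-time, part-time, or seasonal) → not eligible.
Tuition Reimbursement — status contractor ✗ (requires full-time or seasonal) → not eligible.
Travel Insurance — status contractor ✓ (not excluded); age 36 ≥ 21 ✓; grade Band 3 ≥ Band 2 ✓ → eligible.
Paid Sabbatical — benefits waiver on file ✓; grade Band 3 < Band 4 ✗ → not eligible.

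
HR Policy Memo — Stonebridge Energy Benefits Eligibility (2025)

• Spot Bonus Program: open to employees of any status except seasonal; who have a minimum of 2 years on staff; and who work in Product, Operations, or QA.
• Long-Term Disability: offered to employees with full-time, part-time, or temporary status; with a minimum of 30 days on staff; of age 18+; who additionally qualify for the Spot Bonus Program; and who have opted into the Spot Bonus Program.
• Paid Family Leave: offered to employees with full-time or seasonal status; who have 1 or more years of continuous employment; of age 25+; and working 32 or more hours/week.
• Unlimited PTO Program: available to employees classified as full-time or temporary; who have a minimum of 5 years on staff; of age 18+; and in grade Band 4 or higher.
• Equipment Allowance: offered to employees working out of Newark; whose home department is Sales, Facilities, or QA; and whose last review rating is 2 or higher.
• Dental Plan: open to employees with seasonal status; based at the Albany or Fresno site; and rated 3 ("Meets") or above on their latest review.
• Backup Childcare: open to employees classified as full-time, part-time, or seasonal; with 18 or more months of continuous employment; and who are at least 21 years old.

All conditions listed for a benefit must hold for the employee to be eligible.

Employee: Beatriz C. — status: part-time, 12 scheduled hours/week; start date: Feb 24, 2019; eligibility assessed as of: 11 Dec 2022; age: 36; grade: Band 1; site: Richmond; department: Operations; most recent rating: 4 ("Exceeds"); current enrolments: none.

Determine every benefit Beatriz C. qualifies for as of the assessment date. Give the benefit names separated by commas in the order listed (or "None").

Spot Bonus Program, Backup Childcare

Service from Feb 24, 2019 to 11 Dec 2022: 1386 days.
Spot Bonus Program — status part-time ✓ (not excluded); service 1386 days ≥ 2 years (≈730 days) ✓; dept Operations ✓ → eligible.
Long-Term Disability — status part-time ✓; service 1386 days ≥ 30 days ✓; age 36 ≥ 18 ✓; eligible for Spot Bonus Program ✓; not enrolled in Spot Bonus Program ✗ → not eligible.
Paid Family Leave — status part-time ✗ (requires full-time or seasonal) → not eligible.
Unlimited PTO Program — status part-time ✗ (requires full-time or temporary) → not eligible.
Equipment Allowance — site Richmond ✗ (not Newark) → not eligible.
Dental Plan — status part-time ✗ (requires seasonal) → not eligible.
Backup Childcare — status part-time ✓; service 1386 days ≥ 18 months (≈540 days) ✓; age 36 ≥ 21 ✓ → eligible.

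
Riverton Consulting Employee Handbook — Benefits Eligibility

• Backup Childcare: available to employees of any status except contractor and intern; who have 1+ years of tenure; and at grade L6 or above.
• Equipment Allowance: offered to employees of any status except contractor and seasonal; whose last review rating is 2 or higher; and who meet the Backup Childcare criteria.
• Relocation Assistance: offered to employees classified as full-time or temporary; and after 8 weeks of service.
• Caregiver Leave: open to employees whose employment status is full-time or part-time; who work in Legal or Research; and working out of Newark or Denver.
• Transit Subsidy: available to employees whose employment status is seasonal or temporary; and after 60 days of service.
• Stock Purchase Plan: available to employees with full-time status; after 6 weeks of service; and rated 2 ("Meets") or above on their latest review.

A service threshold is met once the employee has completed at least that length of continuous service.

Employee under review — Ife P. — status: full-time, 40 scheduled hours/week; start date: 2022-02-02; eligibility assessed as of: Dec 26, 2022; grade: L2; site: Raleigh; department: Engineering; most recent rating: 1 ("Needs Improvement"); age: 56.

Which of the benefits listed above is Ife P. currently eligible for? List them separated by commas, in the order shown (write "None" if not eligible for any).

Relocation Assistance

Service from 2022-02-02 to Dec 26, 2022: 327 days.
Backup Childcare — status full-time ✓ (not excluded); service 327 days < 1 year (≈365 days) ✗ → not eligible.
Equipment Allowance — status full-time ✓ (not excluded); rating 1 < 2 ✗ → not eligible.
Relocation Assistance — status full-time ✓; service 327 days ≥ 8 weeks (≈56 days) ✓ → eligible.
Caregiver Leave — status full-time ✓; dept Engineering ✗ → not eligible.
Transit Subsidy — status full-time ✗ (requires seasonal or temporary) → not eligible.
Stock Purchase Plan — status full-time ✓; service 327 days ≥ 6 weeks (≈42 days) ✓; rating 1 < 2 ✗ → not eligible.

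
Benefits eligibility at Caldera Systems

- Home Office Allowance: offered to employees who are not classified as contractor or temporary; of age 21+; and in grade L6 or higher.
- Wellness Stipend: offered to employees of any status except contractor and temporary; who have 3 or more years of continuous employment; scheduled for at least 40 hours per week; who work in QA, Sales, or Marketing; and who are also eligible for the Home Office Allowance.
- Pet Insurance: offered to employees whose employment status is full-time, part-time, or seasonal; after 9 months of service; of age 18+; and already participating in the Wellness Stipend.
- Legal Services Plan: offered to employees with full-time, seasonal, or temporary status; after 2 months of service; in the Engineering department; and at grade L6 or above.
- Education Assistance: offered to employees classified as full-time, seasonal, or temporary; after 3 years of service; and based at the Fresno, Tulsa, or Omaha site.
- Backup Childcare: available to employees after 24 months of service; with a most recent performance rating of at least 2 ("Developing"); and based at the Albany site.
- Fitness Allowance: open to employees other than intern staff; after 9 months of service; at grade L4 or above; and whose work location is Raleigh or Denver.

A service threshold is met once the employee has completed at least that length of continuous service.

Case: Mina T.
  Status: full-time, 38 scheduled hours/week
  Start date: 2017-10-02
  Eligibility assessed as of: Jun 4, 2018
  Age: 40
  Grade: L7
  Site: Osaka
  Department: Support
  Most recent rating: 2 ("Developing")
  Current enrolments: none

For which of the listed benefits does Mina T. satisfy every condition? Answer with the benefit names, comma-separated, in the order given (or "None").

Service from 2017-10-02 to Jun 4, 2018: 245 days.
Home Office Allowance — status full-time ✓ (not excluded); age 40 ≥ 21 ✓; grade L7 ≥ L6 ✓ → eligible.
Wellness Stipend — status full-time ✓ (not excluded); service 245 days < 3 years (≈1095 days) ✗ → not eligible.
Pet Insurance — status full-time ✓; service 245 days < 9 months (≈270 days) ✗ → not eligible.
Legal Services Plan — status full-time ✓; service 245 days ≥ 2 months (≈60 days) ✓; dept Support ✗ → not eligible.
Education Assistance — status full-time ✓; service 245 days < 3 years (≈1095 days) ✗ → not eligible.
Backup Childcare — service 245 days < 24 months (≈720 days) ✗ → not eligible.
Fitness Allowance — status full-time ✓ (not excluded); service 245 days < 9 months (≈270 days) ✗ → not eligible.

Home Office Allowance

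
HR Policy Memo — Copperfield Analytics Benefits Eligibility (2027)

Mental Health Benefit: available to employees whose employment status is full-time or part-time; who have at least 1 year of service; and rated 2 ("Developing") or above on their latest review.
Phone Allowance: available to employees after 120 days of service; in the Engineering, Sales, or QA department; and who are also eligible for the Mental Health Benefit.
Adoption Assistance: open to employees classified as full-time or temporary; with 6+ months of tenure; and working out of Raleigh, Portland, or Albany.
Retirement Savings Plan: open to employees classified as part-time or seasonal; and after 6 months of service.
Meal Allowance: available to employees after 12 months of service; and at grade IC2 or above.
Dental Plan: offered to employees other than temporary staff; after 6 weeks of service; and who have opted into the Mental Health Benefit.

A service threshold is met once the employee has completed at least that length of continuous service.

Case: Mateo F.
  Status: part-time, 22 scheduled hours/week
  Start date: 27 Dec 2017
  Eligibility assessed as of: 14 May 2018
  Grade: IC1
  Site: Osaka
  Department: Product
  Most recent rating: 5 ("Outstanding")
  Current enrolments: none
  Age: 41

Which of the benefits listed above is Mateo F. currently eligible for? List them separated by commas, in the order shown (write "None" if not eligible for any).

None

Service from 27 Dec 2017 to 14 May 2018: 138 days.
Mental Health Benefit — status part-time ✓; service 138 days < 1 year (≈365 days) ✗ → not eligible.
Phone Allowance — service 138 days ≥ 120 days ✓; dept Product ✗ → not eligible.
Adoption Assistance — status part-time ✗ (requires full-time or temporary) → not eligible.
Retirement Savings Plan — status part-time ✓; service 138 days < 6 months (≈180 days) ✗ → not eligible.
Meal Allowance — service 138 days < 12 months (≈360 days) ✗ → not eligible.
Dental Plan — status part-time ✓ (not excluded); service 138 days ≥ 6 weeks (≈42 days) ✓; not enrolled in Mental Health Benefit ✗ → not eligible.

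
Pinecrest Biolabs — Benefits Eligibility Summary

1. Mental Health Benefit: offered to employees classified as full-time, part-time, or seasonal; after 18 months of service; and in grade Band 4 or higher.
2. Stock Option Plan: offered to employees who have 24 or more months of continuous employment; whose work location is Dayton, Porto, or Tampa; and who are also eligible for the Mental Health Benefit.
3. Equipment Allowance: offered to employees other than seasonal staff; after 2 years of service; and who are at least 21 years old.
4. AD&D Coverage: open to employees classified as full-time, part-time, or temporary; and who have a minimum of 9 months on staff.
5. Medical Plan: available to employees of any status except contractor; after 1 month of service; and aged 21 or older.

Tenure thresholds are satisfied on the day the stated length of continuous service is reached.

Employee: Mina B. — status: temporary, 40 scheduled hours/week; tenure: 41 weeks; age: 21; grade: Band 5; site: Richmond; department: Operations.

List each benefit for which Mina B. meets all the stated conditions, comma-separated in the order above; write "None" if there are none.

Mental Health Benefit — status temporary ✗ (requires full-time, part-time, or seasonal) → not eligible.
Stock Option Plan — service 41 weeks < 24 months (≈720 days) ✗ → not eligible.
Equipment Allowance — status temporary ✓ (not excluded); service 41 weeks < 2 years (≈730 days) ✗ → not eligible.
AD&D Coverage — status temporary ✓; service 41 weeks ≥ 9 months (≈270 days) ✓ → eligible.
Medical Plan — status temporary ✓ (not excluded); service 41 weeks ≥ 1 month (≈30 days) ✓; age 21 ≥ 21 ✓ → eligible.

AD&D Coverage, Medical Plan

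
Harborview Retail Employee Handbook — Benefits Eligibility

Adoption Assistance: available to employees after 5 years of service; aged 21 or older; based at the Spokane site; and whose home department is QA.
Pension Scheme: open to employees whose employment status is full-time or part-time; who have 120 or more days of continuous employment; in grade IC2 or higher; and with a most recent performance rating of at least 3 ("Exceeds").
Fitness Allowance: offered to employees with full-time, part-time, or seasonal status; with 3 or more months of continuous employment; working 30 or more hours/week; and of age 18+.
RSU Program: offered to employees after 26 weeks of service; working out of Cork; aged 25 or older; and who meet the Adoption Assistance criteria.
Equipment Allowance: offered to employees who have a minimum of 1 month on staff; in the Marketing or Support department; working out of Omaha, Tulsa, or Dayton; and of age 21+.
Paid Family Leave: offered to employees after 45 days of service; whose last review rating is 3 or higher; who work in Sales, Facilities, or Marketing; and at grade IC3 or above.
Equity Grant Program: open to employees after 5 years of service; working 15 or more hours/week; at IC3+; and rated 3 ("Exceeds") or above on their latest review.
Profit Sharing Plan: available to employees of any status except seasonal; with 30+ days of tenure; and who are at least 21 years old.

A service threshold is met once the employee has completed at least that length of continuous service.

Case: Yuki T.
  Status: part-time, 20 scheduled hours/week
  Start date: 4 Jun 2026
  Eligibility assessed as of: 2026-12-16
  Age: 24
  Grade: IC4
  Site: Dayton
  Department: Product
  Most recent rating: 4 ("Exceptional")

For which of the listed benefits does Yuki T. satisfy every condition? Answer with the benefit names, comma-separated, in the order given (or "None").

Service from 4 Jun 2026 to 2026-12-16: 195 days.
Adoption Assistance — service 195 days < 5 years (≈1825 days) ✗ → not eligible.
Pension Scheme — status part-time ✓; service 195 days ≥ 120 days ✓; grade IC4 ≥ IC2 ✓; rating 4 ≥ 3 ✓ → eligible.
Fitness Allowance — status part-time ✓; service 195 days ≥ 3 months (≈90 days) ✓; 20 hrs/wk < 30 ✗ → not eligible.
RSU Program — service 195 days ≥ 26 weeks (≈182 days) ✓; site Dayton ✗ (not Cork) → not eligible.
Equipment Allowance — service 195 days ≥ 1 month (≈30 days) ✓; dept Product ✗ → not eligible.
Paid Family Leave — service 195 days ≥ 45 days ✓; rating 4 ≥ 3 ✓; dept Product ✗ → not eligible.
Equity Grant Program — service 195 days < 5 years (≈1825 days) ✗ → not eligible.
Profit Sharing Plan — status part-time ✓ (not excluded); service 195 days ≥ 30 days ✓; age 24 ≥ 21 ✓ → eligible.

Pension Scheme, Profit Sharing Plan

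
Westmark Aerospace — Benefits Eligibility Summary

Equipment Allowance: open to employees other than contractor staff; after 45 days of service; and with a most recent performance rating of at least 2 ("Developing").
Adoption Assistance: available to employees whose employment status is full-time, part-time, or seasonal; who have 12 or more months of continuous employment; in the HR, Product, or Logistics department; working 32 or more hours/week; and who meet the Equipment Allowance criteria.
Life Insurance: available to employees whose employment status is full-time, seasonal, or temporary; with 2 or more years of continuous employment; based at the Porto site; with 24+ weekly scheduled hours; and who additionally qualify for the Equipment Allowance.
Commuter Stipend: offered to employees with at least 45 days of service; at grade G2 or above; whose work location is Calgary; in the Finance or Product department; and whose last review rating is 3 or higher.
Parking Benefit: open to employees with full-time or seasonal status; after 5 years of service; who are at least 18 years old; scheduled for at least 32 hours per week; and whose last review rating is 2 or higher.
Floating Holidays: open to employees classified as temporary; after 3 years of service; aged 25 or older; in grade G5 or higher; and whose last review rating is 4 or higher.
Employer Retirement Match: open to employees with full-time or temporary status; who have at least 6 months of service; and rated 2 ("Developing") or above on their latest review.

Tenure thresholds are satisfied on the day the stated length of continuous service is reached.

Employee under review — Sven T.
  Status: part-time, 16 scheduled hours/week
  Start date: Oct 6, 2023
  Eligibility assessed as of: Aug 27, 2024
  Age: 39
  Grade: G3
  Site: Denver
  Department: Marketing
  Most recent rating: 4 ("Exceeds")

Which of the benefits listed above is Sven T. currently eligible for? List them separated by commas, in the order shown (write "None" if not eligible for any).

Equipment Allowance

Service from Oct 6, 2023 to Aug 27, 2024: 326 days.
Equipment Allowance — status part-time ✓ (not excluded); service 326 days ≥ 45 days ✓; rating 4 ≥ 2 ✓ → eligible.
Adoption Assistance — status part-time ✓; service 326 days < 12 months (≈360 days) ✗ → not eligible.
Life Insurance — status part-time ✗ (requires full-time, seasonal, or temporary) → not eligible.
Commuter Stipend — service 326 days ≥ 45 days ✓; grade G3 ≥ G2 ✓; site Denver ✗ (not Calgary) → not eligible.
Parking Benefit — status part-time ✗ (requires full-time or seasonal) → not eligible.
Floating Holidays — status part-time ✗ (requires temporary) → not eligible.
Employer Retirement Match — status part-time ✗ (requires full-time or temporary) → not eligible.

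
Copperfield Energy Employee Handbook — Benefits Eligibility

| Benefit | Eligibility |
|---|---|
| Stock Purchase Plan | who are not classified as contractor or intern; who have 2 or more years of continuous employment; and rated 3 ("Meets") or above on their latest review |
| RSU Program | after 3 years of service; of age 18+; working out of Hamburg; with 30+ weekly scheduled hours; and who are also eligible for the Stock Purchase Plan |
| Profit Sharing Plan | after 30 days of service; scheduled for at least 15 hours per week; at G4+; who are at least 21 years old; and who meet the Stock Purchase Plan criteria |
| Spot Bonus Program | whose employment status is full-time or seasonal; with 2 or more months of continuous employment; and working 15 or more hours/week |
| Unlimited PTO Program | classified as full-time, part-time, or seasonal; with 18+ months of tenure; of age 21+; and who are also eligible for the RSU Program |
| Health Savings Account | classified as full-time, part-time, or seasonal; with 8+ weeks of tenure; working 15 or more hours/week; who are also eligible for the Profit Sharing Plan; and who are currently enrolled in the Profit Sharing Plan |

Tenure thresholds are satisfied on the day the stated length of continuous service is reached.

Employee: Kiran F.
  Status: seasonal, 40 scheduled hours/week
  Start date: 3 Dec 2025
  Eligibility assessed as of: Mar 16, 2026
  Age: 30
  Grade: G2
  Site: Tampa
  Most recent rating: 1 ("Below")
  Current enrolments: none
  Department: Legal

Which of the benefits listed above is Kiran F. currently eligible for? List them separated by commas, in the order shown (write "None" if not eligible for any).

Spot Bonus Program

Service from 3 Dec 2025 to Mar 16, 2026: 103 days.
Stock Purchase Plan — status seasonal ✓ (not excluded); service 103 days < 2 years (≈730 days) ✗ → not eligible.
RSU Program — service 103 days < 3 years (≈1095 days) ✗ → not eligible.
Profit Sharing Plan — service 103 days ≥ 30 days ✓; 40 hrs/wk ≥ 15 ✓; grade G2 < G4 ✗ → not eligible.
Spot Bonus Program — status seasonal ✓; service 103 days ≥ 2 months (≈60 days) ✓; 40 hrs/wk ≥ 15 ✓ → eligible.
Unlimited PTO Program — status seasonal ✓; service 103 days < 18 months (≈540 days) ✗ → not eligible.
Health Savings Account — status seasonal ✓; service 103 days ≥ 8 weeks (≈56 days) ✓; 40 hrs/wk ≥ 15 ✓; not eligible for Profit Sharing Plan ✗ → not eligible.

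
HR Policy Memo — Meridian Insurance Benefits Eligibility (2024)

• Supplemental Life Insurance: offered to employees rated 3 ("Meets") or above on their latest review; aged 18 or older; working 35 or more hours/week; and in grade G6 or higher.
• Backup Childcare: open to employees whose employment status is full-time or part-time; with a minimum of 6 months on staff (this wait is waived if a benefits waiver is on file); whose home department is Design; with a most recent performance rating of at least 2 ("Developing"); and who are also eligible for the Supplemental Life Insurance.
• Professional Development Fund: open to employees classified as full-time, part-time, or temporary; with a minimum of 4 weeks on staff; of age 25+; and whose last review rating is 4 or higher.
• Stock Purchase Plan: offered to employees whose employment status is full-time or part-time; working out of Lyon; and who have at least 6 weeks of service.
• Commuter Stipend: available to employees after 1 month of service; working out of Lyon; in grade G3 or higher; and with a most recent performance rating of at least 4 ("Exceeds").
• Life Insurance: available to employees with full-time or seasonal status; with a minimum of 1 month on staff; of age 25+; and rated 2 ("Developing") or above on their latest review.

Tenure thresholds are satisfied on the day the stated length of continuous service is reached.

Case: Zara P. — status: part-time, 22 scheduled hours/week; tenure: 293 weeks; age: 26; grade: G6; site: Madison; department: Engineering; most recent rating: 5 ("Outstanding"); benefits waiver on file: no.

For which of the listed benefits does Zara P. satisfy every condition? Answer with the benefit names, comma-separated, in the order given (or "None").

Professional Development Fund

Supplemental Life Insurance — rating 5 ≥ 3 ✓; age 26 ≥ 18 ✓; 22 hrs/wk < 35 ✗ → not eligible.
Backup Childcare — status part-time ✓; no waiver, service 293 weeks ≥ 6 months (≈180 days) ✓; dept Engineering ✗ → not eligible.
Professional Development Fund — status part-time ✓; service 293 weeks ≥ 4 weeks ✓; age 26 ≥ 25 ✓; rating 5 ≥ 4 ✓ → eligible.
Stock Purchase Plan — status part-time ✓; site Madison ✗ (not Lyon) → not eligible.
Commuter Stipend — service 293 weeks ≥ 1 month (≈30 days) ✓; site Madison ✗ (not Lyon) → not eligible.
Life Insurance — status part-time ✗ (requires full-time or seasonal) → not eligible.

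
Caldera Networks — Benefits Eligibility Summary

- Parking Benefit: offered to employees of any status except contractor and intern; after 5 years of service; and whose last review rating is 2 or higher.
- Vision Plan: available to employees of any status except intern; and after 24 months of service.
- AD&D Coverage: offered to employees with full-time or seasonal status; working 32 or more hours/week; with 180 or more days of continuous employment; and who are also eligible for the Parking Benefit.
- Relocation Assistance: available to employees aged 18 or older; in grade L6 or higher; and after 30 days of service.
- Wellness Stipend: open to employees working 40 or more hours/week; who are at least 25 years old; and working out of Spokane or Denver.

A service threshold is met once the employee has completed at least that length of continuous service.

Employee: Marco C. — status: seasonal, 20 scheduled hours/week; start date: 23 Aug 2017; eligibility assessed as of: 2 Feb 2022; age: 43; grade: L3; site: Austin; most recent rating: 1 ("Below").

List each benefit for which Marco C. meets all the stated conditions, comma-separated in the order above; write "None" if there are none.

Service from 23 Aug 2017 to 2 Feb 2022: 1624 days.
Parking Benefit — status seasonal ✓ (not excluded); service 1624 days < 5 years (≈1825 days) ✗ → not eligible.
Vision Plan — status seasonal ✓ (not excluded); service 1624 days ≥ 24 months (≈720 days) ✓ → eligible.
AD&D Coverage — status seasonal ✓; 20 hrs/wk < 32 ✗ → not eligible.
Relocation Assistance — age 43 ≥ 18 ✓; grade L3 < L6 ✗ → not eligible.
Wellness Stipend — 20 hrs/wk < 40 ✗ → not eligible.

Vision Plan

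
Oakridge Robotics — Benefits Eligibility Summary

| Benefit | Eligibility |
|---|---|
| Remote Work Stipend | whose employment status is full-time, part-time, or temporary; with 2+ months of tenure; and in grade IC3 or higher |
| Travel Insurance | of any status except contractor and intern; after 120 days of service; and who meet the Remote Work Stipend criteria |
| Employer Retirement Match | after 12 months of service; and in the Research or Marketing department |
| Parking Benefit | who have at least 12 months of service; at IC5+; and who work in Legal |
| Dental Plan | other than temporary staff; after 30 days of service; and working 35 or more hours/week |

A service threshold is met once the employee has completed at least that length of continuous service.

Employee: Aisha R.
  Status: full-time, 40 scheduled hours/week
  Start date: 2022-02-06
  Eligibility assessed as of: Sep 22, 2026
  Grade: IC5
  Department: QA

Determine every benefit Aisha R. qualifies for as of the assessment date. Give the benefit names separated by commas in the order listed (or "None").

Service from 2022-02-06 to Sep 22, 2026: 1689 days.
Remote Work Stipend — status full-time ✓; service 1689 days ≥ 2 months (≈60 days) ✓; grade IC5 ≥ IC3 ✓ → eligible.
Travel Insurance — status full-time ✓ (not excluded); service 1689 days ≥ 120 days ✓; eligible for Remote Work Stipend ✓ → eligible.
Employer Retirement Match — service 1689 days ≥ 12 months (≈360 days) ✓; dept QA ✗ → not eligible.
Parking Benefit — service 1689 days ≥ 12 months (≈360 days) ✓; grade IC5 ≥ IC5 ✓; dept QA ✗ → not eligible.
Dental Plan — status full-time ✓ (not excluded); service 1689 days ≥ 30 days ✓; 40 hrs/wk ≥ 35 ✓ → eligible.

Remote Work Stipend, Travel Insurance, Dental Plan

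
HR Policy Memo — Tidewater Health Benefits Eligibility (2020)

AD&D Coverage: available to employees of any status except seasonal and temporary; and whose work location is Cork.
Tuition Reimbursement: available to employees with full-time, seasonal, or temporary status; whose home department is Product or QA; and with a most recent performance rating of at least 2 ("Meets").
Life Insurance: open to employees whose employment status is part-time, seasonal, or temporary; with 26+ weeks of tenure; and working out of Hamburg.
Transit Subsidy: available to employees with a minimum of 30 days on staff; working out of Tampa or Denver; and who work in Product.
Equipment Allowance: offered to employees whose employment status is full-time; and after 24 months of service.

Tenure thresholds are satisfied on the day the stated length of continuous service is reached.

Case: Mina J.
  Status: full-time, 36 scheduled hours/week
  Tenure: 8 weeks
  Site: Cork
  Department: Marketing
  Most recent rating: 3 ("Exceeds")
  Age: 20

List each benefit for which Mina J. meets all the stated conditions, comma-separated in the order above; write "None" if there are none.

AD&D Coverage — status full-time ✓ (not excluded); site Cork ✓ → eligible.
Tuition Reimbursement — status full-time ✓; dept Marketing ✗ → not eligible.
Life Insurance — status full-time ✗ (requires part-time, seasonal, or temporary) → not eligible.
Transit Subsidy — service 8 weeks ≥ 30 days ✓; site Cork ✗ (not Tampa or Denver) → not eligible.
Equipment Allowance — status full-time ✓; service 8 weeks < 24 months (≈720 days) ✗ → not eligible.

AD&D Coverage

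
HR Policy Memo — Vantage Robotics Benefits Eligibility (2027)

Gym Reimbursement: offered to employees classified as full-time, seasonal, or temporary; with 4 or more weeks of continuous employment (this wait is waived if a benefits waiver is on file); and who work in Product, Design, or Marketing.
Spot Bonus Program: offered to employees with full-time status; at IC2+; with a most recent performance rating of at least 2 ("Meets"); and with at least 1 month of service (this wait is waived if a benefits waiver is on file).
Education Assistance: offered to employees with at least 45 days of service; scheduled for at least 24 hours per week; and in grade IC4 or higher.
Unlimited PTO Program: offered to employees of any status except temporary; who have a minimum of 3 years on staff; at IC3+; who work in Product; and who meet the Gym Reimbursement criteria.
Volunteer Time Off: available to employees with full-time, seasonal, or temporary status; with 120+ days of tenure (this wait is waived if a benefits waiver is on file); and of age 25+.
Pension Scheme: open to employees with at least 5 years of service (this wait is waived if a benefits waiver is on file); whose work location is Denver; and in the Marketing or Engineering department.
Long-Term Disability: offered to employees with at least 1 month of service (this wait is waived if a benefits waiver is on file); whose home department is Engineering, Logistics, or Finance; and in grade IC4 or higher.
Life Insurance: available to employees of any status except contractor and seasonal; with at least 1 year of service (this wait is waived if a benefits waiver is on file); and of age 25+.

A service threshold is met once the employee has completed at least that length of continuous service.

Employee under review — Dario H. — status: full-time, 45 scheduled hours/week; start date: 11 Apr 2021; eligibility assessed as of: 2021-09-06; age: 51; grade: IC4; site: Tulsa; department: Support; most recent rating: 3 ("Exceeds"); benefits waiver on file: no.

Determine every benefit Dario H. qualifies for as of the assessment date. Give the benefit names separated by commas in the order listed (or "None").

Service from 11 Apr 2021 to 2021-09-06: 148 days.
Gym Reimbursement — status full-time ✓; no waiver, service 148 days ≥ 4 weeks (≈28 days) ✓; dept Support ✗ → not eligible.
Spot Bonus Program — status full-time ✓; grade IC4 ≥ IC2 ✓; rating 3 ≥ 2 ✓; no waiver, service 148 days ≥ 1 month (≈30 days) ✓ → eligible.
Education Assistance — service 148 days ≥ 45 days ✓; 45 hrs/wk ≥ 24 ✓; grade IC4 ≥ IC4 ✓ → eligible.
Unlimited PTO Program — status full-time ✓ (not excluded); service 148 days < 3 years (≈1095 days) ✗ → not eligible.
Volunteer Time Off — status full-time ✓; no waiver, service 148 days ≥ 120 days ✓; age 51 ≥ 25 ✓ → eligible.
Pension Scheme — no waiver, service 148 days < 5 years (≈1825 days) ✗ → not eligible.
Long-Term Disability — no waiver, service 148 days ≥ 1 month (≈30 days) ✓; dept Support ✗ → not eligible.
Life Insurance — status full-time ✓ (not excluded); no waiver, service 148 days < 1 year (≈365 days) ✗ → not eligible.

Spot Bonus Program, Education Assistance, Volunteer Time Off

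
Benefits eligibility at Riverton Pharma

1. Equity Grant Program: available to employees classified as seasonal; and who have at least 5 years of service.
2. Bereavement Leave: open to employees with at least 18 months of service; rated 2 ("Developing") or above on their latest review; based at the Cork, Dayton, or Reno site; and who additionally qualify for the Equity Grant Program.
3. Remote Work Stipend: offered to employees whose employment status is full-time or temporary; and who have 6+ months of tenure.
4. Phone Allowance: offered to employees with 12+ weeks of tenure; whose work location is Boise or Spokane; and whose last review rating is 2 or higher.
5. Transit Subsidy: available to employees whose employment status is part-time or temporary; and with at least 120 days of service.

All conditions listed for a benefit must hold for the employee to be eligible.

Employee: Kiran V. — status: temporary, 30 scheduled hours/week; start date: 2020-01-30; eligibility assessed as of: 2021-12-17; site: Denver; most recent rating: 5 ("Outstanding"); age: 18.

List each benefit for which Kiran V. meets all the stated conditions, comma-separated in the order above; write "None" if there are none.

Service from 2020-01-30 to 2021-12-17: 687 days.
Equity Grant Program — status temporary ✗ (requires seasonal) → not eligible.
Bereavement Leave — service 687 days ≥ 18 months (≈540 days) ✓; rating 5 ≥ 2 ✓; site Denver ✗ (not Cork, Dayton, or Reno) → not eligible.
Remote Work Stipend — status temporary ✓; service 687 days ≥ 6 months (≈180 days) ✓ → eligible.
Phone Allowance — service 687 days ≥ 12 weeks (≈84 days) ✓; site Denver ✗ (not Boise or Spokane) → not eligible.
Transit Subsidy — status temporary ✓; service 687 days ≥ 120 days ✓ → eligible.

Remote Work Stipend, Transit Subsidy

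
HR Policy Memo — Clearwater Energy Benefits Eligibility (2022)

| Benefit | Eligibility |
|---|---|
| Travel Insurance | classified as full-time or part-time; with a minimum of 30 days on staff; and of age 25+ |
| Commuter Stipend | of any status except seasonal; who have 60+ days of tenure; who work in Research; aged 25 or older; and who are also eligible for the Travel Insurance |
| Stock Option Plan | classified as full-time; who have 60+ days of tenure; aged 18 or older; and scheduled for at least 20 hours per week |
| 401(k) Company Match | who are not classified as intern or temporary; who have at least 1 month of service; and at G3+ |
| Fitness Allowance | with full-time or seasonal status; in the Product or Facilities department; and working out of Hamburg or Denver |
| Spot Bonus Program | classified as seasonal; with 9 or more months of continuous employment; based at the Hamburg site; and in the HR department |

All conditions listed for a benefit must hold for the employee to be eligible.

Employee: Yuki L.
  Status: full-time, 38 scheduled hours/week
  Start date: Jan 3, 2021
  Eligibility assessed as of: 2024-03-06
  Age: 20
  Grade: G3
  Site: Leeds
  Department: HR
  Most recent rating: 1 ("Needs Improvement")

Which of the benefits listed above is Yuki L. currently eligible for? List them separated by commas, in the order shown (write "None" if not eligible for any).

Stock Option Plan, 401(k) Company Match

Service from Jan 3, 2021 to 2024-03-06: 1158 days.
Travel Insurance — status full-time ✓; service 1158 days ≥ 30 days ✓; age 20 < 25 ✗ → not eligible.
Commuter Stipend — status full-time ✓ (not excluded); service 1158 days ≥ 60 days ✓; dept HR ✗ → not eligible.
Stock Option Plan — status full-time ✓; service 1158 days ≥ 60 days ✓; age 20 ≥ 18 ✓; 38 hrs/wk ≥ 20 ✓ → eligible.
401(k) Company Match — status full-time ✓ (not excluded); service 1158 days ≥ 1 month (≈30 days) ✓; grade G3 ≥ G3 ✓ → eligible.
Fitness Allowance — status full-time ✓; dept HR ✗ → not eligible.
Spot Bonus Program — status full-time ✗ (requires seasonal) → not eligible.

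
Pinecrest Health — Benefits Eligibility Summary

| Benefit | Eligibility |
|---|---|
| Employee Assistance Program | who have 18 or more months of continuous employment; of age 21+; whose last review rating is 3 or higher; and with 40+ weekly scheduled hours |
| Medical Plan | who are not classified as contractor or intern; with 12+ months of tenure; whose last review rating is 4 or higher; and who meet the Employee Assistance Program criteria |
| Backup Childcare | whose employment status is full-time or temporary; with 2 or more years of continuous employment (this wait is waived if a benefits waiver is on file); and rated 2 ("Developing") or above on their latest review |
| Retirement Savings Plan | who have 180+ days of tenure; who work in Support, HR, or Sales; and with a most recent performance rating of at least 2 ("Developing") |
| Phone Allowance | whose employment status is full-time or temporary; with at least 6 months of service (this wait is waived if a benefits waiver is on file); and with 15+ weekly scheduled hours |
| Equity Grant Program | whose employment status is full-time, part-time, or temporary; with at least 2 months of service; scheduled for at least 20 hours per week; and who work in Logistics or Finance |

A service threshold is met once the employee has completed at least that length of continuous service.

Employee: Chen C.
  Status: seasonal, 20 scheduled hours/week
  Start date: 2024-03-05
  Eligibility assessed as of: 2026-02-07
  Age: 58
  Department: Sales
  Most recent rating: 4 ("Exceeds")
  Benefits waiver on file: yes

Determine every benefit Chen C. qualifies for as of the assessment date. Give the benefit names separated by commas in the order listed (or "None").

Service from 2024-03-05 to 2026-02-07: 704 days.
Employee Assistance Program — service 704 days ≥ 18 months (≈540 days) ✓; age 58 ≥ 21 ✓; rating 4 ≥ 3 ✓; 20 hrs/wk < 40 ✗ → not eligible.
Medical Plan — status seasonal ✓ (not excluded); service 704 days ≥ 12 months (≈360 days) ✓; rating 4 ≥ 4 ✓; not eligible for Employee Assistance Program ✗ → not eligible.
Backup Childcare — status seasonal ✗ (requires full-time or temporary) → not eligible.
Retirement Savings Plan — service 704 days ≥ 180 days ✓; dept Sales ✓; rating 4 ≥ 2 ✓ → eligible.
Phone Allowance — status seasonal ✗ (requires full-time or temporary) → not eligible.
Equity Grant Program — status seasonal ✗ (requires full-time, part-time, or temporary) → not eligible.

Retirement Savings Plan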